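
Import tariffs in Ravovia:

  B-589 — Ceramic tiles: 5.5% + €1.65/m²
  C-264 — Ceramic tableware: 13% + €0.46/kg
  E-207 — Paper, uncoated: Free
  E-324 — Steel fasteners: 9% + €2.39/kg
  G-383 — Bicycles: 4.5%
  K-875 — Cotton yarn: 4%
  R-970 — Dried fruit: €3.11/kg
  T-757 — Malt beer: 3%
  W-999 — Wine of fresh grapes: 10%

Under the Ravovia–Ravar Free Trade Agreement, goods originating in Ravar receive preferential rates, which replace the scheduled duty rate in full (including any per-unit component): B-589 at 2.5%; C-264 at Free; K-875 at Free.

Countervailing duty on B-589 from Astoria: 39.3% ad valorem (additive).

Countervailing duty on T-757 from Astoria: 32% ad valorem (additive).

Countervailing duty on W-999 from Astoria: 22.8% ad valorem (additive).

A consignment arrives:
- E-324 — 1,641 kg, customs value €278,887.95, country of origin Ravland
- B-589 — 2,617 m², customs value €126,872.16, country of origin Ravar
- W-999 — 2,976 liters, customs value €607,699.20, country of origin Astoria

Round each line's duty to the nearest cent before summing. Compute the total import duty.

Line 1 (E-324, Ravland, 1,641 kg, €278,887.95):
Base rate for E-324 is 9% + €2.39/kg.
Duty = €278,887.95 × 9% + 1,641 × €2.39 = €29,021.91.
Line 2 (B-589, Ravar, 2,617 m², €126,872.16):
Base rate for B-589 is 5.5% + €1.65/m².
Origin Ravar qualifies under the Ravovia–Ravar agreement and B-589 is covered: preferential rate 2.5% applies instead.
The additional-duty order on B-589 targets Astoria, not Ravar; it does not apply.
Duty = €126,872.16 × 2.5% = €3,171.80.
Line 3 (W-999, Astoria, 2,976 liters, €607,699.20):
Base rate for W-999 is 10%.
Additional duty on W-999 from Astoria: +22.8%. Applied ad valorem rate: 10% + 22.8% = 32.8%.
Duty = €607,699.20 × 32.8% = €199,325.34.
Total = €29,021.91 + €3,171.80 + €199,325.34 = €231,519.05.

€231,519.05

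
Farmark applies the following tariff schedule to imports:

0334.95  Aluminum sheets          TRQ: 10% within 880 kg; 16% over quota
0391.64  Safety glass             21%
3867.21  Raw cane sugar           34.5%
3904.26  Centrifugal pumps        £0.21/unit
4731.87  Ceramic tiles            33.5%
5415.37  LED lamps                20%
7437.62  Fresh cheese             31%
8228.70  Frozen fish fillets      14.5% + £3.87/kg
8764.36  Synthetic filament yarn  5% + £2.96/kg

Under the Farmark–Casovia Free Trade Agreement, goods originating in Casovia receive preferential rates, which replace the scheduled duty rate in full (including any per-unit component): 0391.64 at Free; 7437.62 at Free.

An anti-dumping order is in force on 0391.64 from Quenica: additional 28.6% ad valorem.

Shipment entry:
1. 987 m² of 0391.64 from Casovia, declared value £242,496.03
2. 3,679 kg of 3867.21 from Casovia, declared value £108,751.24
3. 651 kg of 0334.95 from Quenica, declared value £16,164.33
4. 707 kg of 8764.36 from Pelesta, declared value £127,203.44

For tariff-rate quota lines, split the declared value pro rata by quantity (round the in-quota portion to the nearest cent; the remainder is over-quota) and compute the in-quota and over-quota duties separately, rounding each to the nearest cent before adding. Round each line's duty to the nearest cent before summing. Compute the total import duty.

Line 1 (0391.64, Casovia, 987 m², £242,496.03):
Base rate for 0391.64 is 21%.
Origin Casovia qualifies under the Farmark–Casovia agreement and 0391.64 is covered: preferential rate Free applies instead.
The additional-duty order on 0391.64 targets Quenica, not Casovia; it does not apply.
Duty = £242,496.03 × 0% = £0.00.
Line 2 (3867.21, Casovia, 3,679 kg, £108,751.24):
Base rate for 3867.21 is 34.5%.
Origin Casovia is the FTA partner but 3867.21 is not on the preference list; base rate stands.
Duty = £108,751.24 × 34.5% = £37,519.18.
Line 3 (0334.95, Quenica, 651 kg, £16,164.33):
Code 0334.95 is under a tariff-rate quota (threshold 880 kg). Quantity 651 kg is within the quota, so the in-quota rate 10% applies to the full value.
Duty = £16,164.33 × 10% = £1,616.43.
Line 4 (8764.36, Pelesta, 707 kg, £127,203.44):
Base rate for 8764.36 is 5% + £2.96/kg.
Duty = £127,203.44 × 5% + 707 × £2.96 = £8,452.89.
Total = £0.00 + £37,519.18 + £1,616.43 + £8,452.89 = £47,588.50.

£47,588.50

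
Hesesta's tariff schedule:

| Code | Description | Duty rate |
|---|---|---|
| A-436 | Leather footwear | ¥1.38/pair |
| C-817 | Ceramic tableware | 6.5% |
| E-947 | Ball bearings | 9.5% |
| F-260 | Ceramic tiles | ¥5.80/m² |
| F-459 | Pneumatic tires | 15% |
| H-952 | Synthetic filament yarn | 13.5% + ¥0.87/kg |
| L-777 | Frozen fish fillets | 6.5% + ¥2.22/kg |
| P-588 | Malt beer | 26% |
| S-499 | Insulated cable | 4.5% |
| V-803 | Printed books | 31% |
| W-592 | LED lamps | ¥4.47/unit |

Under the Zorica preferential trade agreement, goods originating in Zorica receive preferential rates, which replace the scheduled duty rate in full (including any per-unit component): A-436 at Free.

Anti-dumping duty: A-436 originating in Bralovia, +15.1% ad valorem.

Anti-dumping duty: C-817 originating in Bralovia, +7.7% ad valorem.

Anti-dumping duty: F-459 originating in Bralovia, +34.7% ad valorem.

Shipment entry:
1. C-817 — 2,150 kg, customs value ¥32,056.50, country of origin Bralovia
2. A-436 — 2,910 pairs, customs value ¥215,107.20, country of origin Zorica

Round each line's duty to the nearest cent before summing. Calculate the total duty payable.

¥4,552.02

Line 1 (C-817, Bralovia, 2,150 kg, ¥32,056.50):
Base rate for C-817 is 6.5%.
Additional duty on C-817 from Bralovia: +7.7%. Applied ad valorem rate: 6.5% + 7.7% = 14.2%.
Duty = ¥32,056.50 × 14.2% = ¥4,552.02.
Line 2 (A-436, Zorica, 2,910 pairs, ¥215,107.20):
Base rate for A-436 is ¥1.38/pair.
Origin Zorica qualifies under the Hesesta–Zorica agreement and A-436 is covered: preferential rate Free applies instead.
The additional-duty order on A-436 targets Bralovia, not Zorica; it does not apply.
Duty = ¥215,107.20 × 0% = ¥0.00.
Total = ¥4,552.02 + ¥0.00 = ¥4,552.02.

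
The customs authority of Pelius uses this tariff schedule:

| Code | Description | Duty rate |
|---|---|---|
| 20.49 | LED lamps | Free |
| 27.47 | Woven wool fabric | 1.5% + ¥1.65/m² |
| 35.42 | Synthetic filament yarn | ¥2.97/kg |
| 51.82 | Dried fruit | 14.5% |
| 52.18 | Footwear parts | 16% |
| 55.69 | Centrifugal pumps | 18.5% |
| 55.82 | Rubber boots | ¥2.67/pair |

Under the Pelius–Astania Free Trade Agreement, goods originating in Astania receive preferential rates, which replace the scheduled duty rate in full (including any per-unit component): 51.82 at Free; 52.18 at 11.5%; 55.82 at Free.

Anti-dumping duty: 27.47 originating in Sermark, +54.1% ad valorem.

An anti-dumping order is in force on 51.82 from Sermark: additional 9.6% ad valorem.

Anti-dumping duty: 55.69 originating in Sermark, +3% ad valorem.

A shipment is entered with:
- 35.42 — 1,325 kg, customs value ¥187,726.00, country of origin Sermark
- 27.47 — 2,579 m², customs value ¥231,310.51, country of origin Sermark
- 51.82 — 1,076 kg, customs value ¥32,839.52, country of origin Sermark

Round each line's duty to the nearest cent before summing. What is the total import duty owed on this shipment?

Line 1 (35.42, Sermark, 1,325 kg, ¥187,726.00):
Base rate for 35.42 is ¥2.97/kg.
Duty = 1,325 × ¥2.97 = ¥3,935.25.
Line 2 (27.47, Sermark, 2,579 m², ¥231,310.51):
Base rate for 27.47 is 1.5% + ¥1.65/m².
Additional duty on 27.47 from Sermark: +54.1%. Applied ad valorem rate: 1.5% + 54.1% = 55.6%.
Duty = ¥231,310.51 × 55.6% + 2,579 × ¥1.65 = ¥132,863.99.
Line 3 (51.82, Sermark, 1,076 kg, ¥32,839.52):
Base rate for 51.82 is 14.5%.
51.82 has an FTA preferential rate, but origin Sermark is not Astania; base rate stands.
Additional duty on 51.82 from Sermark: +9.6%. Applied ad valorem rate: 14.5% + 9.6% = 24.1%.
Duty = ¥32,839.52 × 24.1% = ¥7,914.32.
Total = ¥3,935.25 + ¥132,863.99 + ¥7,914.32 = ¥144,713.56.

¥144,713.56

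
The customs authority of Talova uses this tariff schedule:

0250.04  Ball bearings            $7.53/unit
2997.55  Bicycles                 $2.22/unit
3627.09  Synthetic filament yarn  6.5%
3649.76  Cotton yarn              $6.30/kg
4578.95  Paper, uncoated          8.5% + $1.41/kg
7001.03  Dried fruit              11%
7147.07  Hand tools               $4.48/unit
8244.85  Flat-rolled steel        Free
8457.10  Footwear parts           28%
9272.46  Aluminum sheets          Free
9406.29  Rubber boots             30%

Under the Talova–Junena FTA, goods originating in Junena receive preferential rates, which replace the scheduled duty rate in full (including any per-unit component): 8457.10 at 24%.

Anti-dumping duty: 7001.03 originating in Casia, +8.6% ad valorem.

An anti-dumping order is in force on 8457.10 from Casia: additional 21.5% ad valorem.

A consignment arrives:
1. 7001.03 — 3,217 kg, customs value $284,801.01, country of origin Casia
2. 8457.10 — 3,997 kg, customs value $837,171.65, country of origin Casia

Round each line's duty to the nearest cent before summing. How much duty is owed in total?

Line 1 (7001.03, Casia, 3,217 kg, $284,801.01):
Base rate for 7001.03 is 11%.
Additional duty on 7001.03 from Casia: +8.6%. Applied ad valorem rate: 11% + 8.6% = 19.6%.
Duty = $284,801.01 × 19.6% = $55,821.00.
Line 2 (8457.10, Casia, 3,997 kg, $837,171.65):
Base rate for 8457.10 is 28%.
8457.10 has an FTA preferential rate, but origin Casia is not Junena; base rate stands.
Additional duty on 8457.10 from Casia: +21.5%. Applied ad valorem rate: 28% + 21.5% = 49.5%.
Duty = $837,171.65 × 49.5% = $414,399.97.
Total = $55,821.00 + $414,399.97 = $470,220.97.

$470,220.97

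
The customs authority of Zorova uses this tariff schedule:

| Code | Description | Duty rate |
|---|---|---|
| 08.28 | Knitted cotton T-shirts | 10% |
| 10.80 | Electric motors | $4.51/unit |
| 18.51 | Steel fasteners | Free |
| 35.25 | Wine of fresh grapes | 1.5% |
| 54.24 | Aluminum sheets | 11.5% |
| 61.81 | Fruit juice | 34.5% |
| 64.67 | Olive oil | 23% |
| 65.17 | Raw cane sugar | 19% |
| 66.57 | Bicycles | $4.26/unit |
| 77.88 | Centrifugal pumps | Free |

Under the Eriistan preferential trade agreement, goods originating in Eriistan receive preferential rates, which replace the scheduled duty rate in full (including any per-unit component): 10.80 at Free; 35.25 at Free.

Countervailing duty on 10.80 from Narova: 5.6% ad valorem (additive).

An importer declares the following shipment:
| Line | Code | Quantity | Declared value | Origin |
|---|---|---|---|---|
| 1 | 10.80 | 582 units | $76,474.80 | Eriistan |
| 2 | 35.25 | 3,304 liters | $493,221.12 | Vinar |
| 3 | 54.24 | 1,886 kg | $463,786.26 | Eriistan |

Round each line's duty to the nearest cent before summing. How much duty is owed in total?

Line 1 (10.80, Eriistan, 582 units, $76,474.80):
Base rate for 10.80 is $4.51/unit.
Origin Eriistan qualifies under the Zorova–Eriistan agreement and 10.80 is covered: preferential rate Free applies instead.
The additional-duty order on 10.80 targets Narova, not Eriistan; it does not apply.
Duty = $76,474.80 × 0% = $0.00.
Line 2 (35.25, Vinar, 3,304 liters, $493,221.12):
Base rate for 35.25 is 1.5%.
35.25 has an FTA preferential rate, but origin Vinar is not Eriistan; base rate stands.
Duty = $493,221.12 × 1.5% = $7,398.32.
Line 3 (54.24, Eriistan, 1,886 kg, $463,786.26):
Base rate for 54.24 is 11.5%.
Origin Eriistan is the FTA partner but 54.24 is not on the preference list; base rate stands.
Duty = $463,786.26 × 11.5% = $53,335.42.
Total = $0.00 + $7,398.32 + $53,335.42 = $60,733.74.

$60,733.74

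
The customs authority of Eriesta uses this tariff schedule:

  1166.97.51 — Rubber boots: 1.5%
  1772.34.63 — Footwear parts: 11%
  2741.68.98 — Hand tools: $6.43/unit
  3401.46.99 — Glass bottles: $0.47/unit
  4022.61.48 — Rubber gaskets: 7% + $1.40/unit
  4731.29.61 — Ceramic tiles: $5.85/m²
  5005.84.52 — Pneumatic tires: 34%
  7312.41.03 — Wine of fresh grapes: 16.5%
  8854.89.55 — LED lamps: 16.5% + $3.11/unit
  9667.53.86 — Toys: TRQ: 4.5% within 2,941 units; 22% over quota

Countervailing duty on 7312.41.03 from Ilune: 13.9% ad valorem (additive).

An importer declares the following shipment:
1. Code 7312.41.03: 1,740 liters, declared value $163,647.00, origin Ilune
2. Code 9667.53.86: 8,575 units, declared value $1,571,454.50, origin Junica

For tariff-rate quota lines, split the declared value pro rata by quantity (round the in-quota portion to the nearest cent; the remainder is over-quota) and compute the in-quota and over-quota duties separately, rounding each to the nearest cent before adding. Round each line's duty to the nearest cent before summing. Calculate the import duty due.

Line 1 (7312.41.03, Ilune, 1,740 liters, $163,647.00):
Base rate for 7312.41.03 is 16.5%.
Additional duty on 7312.41.03 from Ilune: +13.9%. Applied ad valorem rate: 16.5% + 13.9% = 30.4%.
Duty = $163,647.00 × 30.4% = $49,748.69.
Line 2 (9667.53.86, Junica, 8,575 units, $1,571,454.50):
Code 9667.53.86 is under a tariff-rate quota (threshold 2,941 units). In-quota: 2,941 units at 4.5%; over-quota: 5,634 units at 22%.
Pro-rata value split: in-quota = $1,571,454.50 × 2,941/8,575 = $538,967.66; over-quota = $1,571,454.50 − $538,967.66 = $1,032,486.84.
In-quota duty = $538,967.66 × 4.5% = $24,253.54. Over-quota duty = $1,032,486.84 × 22% = $227,147.10.
Line duty = $24,253.54 + $227,147.10 = $251,400.64.
Total = $49,748.69 + $251,400.64 = $301,149.33.

$301,149.33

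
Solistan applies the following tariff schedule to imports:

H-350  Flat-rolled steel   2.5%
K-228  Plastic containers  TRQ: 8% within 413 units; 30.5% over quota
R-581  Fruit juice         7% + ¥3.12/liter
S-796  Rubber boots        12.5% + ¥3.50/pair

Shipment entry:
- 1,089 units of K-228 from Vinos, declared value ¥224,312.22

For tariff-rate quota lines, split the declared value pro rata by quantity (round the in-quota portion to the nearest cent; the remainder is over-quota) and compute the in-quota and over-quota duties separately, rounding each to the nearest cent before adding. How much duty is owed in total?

¥49,274.54

Line 1 (K-228, Vinos, 1,089 units, ¥224,312.22):
Code K-228 is under a tariff-rate quota (threshold 413 units). In-quota: 413 units at 8%; over-quota: 676 units at 30.5%.
Pro-rata value split: in-quota = ¥224,312.22 × 413/1,089 = ¥85,069.74; over-quota = ¥224,312.22 − ¥85,069.74 = ¥139,242.48.
In-quota duty = ¥85,069.74 × 8% = ¥6,805.58. Over-quota duty = ¥139,242.48 × 30.5% = ¥42,468.96.
Line duty = ¥6,805.58 + ¥42,468.96 = ¥49,274.54.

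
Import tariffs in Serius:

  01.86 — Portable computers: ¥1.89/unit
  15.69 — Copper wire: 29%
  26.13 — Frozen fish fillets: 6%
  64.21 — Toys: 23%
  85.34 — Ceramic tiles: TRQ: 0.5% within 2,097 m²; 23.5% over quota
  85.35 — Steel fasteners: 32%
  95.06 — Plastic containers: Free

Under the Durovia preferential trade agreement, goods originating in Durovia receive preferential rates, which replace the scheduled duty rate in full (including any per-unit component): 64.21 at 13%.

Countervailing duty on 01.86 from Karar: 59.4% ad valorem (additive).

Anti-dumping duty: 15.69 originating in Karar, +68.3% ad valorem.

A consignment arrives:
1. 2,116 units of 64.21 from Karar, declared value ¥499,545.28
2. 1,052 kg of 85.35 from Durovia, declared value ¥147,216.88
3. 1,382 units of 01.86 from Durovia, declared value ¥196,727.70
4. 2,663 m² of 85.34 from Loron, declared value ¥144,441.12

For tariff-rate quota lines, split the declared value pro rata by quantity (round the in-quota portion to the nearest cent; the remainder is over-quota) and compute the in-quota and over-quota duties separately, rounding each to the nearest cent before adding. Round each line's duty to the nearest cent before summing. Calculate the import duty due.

¥172,399.96

Line 1 (64.21, Karar, 2,116 units, ¥499,545.28):
Base rate for 64.21 is 23%.
64.21 has an FTA preferential rate, but origin Karar is not Durovia; base rate stands.
Duty = ¥499,545.28 × 23% = ¥114,895.41.
Line 2 (85.35, Durovia, 1,052 kg, ¥147,216.88):
Base rate for 85.35 is 32%.
Origin Durovia is the FTA partner but 85.35 is not on the preference list; base rate stands.
Duty = ¥147,216.88 × 32% = ¥47,109.40.
Line 3 (01.86, Durovia, 1,382 units, ¥196,727.70):
Base rate for 01.86 is ¥1.89/unit.
Origin Durovia is the FTA partner but 01.86 is not on the preference list; base rate stands.
The additional-duty order on 01.86 targets Karar, not Durovia; it does not apply.
Duty = 1,382 × ¥1.89 = ¥2,611.98.
Line 4 (85.34, Loron, 2,663 m², ¥144,441.12):
Code 85.34 is under a tariff-rate quota (threshold 2,097 m²). In-quota: 2,097 m² at 0.5%; over-quota: 566 m² at 23.5%.
Pro-rata value split: in-quota = ¥144,441.12 × 2,097/2,663 = ¥113,741.28; over-quota = ¥144,441.12 − ¥113,741.28 = ¥30,699.84.
In-quota duty = ¥113,741.28 × 0.5% = ¥568.71. Over-quota duty = ¥30,699.84 × 23.5% = ¥7,214.46.
Line duty = ¥568.71 + ¥7,214.46 = ¥7,783.17.
Total = ¥114,895.41 + ¥47,109.40 + ¥2,611.98 + ¥7,783.17 = ¥172,399.96.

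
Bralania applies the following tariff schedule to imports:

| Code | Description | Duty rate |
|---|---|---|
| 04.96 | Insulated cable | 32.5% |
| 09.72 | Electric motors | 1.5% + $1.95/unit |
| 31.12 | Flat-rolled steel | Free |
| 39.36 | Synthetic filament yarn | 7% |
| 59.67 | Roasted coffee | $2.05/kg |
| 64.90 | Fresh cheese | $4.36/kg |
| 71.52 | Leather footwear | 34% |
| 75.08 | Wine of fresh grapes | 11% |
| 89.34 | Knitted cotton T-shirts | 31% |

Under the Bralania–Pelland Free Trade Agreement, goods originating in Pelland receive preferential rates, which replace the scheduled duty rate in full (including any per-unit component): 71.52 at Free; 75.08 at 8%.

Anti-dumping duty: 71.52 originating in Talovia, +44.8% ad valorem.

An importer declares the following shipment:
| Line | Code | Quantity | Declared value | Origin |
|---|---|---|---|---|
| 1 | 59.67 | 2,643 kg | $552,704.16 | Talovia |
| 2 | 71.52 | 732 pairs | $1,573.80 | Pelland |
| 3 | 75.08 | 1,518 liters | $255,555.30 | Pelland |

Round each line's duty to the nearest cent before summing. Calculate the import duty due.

Line 1 (59.67, Talovia, 2,643 kg, $552,704.16):
Base rate for 59.67 is $2.05/kg.
Duty = 2,643 × $2.05 = $5,418.15.
Line 2 (71.52, Pelland, 732 pairs, $1,573.80):
Base rate for 71.52 is 34%.
Origin Pelland qualifies under the Bralania–Pelland agreement and 71.52 is covered: preferential rate Free applies instead.
The additional-duty order on 71.52 targets Talovia, not Pelland; it does not apply.
Duty = $1,573.80 × 0% = $0.00.
Line 3 (75.08, Pelland, 1,518 liters, $255,555.30):
Base rate for 75.08 is 11%.
Origin Pelland qualifies under the Bralania–Pelland agreement and 75.08 is covered: preferential rate 8% applies instead.
Duty = $255,555.30 × 8% = $20,444.42.
Total = $5,418.15 + $0.00 + $20,444.42 = $25,862.57.

$25,862.57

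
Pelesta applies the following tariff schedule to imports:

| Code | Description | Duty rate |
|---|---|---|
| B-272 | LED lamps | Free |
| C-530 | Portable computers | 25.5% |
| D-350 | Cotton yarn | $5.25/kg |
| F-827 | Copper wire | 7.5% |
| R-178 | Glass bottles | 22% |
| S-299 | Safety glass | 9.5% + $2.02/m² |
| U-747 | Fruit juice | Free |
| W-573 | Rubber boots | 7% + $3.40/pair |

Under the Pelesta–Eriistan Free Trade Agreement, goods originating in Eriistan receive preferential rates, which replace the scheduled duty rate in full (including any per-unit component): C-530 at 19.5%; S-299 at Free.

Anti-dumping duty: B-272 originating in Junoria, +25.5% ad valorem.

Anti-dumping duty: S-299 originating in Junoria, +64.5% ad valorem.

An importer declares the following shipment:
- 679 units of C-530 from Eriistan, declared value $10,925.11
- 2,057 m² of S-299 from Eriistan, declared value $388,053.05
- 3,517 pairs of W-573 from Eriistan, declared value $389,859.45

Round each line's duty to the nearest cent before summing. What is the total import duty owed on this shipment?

$41,378.36

Line 1 (C-530, Eriistan, 679 units, $10,925.11):
Base rate for C-530 is 25.5%.
Origin Eriistan qualifies under the Pelesta–Eriistan agreement and C-530 is covered: preferential rate 19.5% applies instead.
Duty = $10,925.11 × 19.5% = $2,130.40.
Line 2 (S-299, Eriistan, 2,057 m², $388,053.05):
Base rate for S-299 is 9.5% + $2.02/m².
Origin Eriistan qualifies under the Pelesta–Eriistan agreement and S-299 is covered: preferential rate Free applies instead.
The additional-duty order on S-299 targets Junoria, not Eriistan; it does not apply.
Duty = $388,053.05 × 0% = $0.00.
Line 3 (W-573, Eriistan, 3,517 pairs, $389,859.45):
Base rate for W-573 is 7% + $3.40/pair.
Origin Eriistan is the FTA partner but W-573 is not on the preference list; base rate stands.
Duty = $389,859.45 × 7% + 3,517 × $3.40 = $39,247.96.
Total = $2,130.40 + $0.00 + $39,247.96 = $41,378.36.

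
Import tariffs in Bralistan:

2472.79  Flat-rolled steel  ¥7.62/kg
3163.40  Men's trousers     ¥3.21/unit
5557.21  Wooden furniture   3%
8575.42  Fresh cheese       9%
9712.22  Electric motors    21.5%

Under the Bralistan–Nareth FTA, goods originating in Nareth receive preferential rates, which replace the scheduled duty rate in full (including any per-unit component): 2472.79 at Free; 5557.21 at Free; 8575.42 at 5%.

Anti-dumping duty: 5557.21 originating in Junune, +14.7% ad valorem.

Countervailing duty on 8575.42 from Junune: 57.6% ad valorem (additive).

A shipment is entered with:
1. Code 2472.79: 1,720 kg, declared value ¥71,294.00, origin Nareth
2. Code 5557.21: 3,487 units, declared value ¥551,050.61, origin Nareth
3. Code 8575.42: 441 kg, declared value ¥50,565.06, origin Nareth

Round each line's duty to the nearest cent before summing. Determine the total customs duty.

Line 1 (2472.79, Nareth, 1,720 kg, ¥71,294.00):
Base rate for 2472.79 is ¥7.62/kg.
Origin Nareth qualifies under the Bralistan–Nareth agreement and 2472.79 is covered: preferential rate Free applies instead.
Duty = ¥71,294.00 × 0% = ¥0.00.
Line 2 (5557.21, Nareth, 3,487 units, ¥551,050.61):
Base rate for 5557.21 is 3%.
Origin Nareth qualifies under the Bralistan–Nareth agreement and 5557.21 is covered: preferential rate Free applies instead.
The additional-duty order on 5557.21 targets Junune, not Nareth; it does not apply.
Duty = ¥551,050.61 × 0% = ¥0.00.
Line 3 (8575.42, Nareth, 441 kg, ¥50,565.06):
Base rate for 8575.42 is 9%.
Origin Nareth qualifies under the Bralistan–Nareth agreement and 8575.42 is covered: preferential rate 5% applies instead.
The additional-duty order on 8575.42 targets Junune, not Nareth; it does not apply.
Duty = ¥50,565.06 × 5% = ¥2,528.25.
Total = ¥0.00 + ¥0.00 + ¥2,528.25 = ¥2,528.25.

¥2,528.25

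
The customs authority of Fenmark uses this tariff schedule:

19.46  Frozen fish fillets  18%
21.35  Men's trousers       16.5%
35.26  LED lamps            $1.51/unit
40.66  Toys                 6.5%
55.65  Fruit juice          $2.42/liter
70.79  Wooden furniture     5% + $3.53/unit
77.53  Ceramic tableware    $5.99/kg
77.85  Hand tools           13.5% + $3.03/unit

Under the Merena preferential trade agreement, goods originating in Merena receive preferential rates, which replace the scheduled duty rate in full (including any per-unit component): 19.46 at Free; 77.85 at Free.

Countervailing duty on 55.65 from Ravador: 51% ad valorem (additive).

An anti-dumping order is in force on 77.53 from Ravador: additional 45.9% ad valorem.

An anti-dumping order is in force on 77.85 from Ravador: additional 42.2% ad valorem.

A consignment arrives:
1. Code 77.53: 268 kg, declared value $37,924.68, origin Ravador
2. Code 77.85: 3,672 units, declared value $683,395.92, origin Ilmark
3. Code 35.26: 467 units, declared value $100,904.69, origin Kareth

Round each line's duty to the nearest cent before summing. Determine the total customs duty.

Line 1 (77.53, Ravador, 268 kg, $37,924.68):
Base rate for 77.53 is $5.99/kg.
Additional duty on 77.53 from Ravador: +45.9% ad valorem. Applied ad valorem rate = 45.9%.
Duty = $37,924.68 × 45.9% + 268 × $5.99 = $19,012.75.
Line 2 (77.85, Ilmark, 3,672 units, $683,395.92):
Base rate for 77.85 is 13.5% + $3.03/unit.
77.85 has an FTA preferential rate, but origin Ilmark is not Merena; base rate stands.
The additional-duty order on 77.85 targets Ravador, not Ilmark; it does not apply.
Duty = $683,395.92 × 13.5% + 3,672 × $3.03 = $103,384.61.
Line 3 (35.26, Kareth, 467 units, $100,904.69):
Base rate for 35.26 is $1.51/unit.
Duty = 467 × $1.51 = $705.17.
Total = $19,012.75 + $103,384.61 + $705.17 = $123,102.53.

$123,102.53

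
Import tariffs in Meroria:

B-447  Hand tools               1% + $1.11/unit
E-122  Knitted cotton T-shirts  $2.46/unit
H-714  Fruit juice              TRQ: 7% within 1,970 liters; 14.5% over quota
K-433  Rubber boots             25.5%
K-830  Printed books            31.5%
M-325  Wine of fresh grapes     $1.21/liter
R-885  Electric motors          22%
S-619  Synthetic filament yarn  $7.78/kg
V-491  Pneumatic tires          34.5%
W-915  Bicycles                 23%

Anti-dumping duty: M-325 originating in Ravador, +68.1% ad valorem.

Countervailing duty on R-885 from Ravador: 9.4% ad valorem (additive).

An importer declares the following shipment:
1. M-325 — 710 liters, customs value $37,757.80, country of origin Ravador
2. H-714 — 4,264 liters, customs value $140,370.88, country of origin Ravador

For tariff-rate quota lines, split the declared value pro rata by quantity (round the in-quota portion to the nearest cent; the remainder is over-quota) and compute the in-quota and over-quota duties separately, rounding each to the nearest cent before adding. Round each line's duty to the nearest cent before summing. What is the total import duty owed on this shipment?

Line 1 (M-325, Ravador, 710 liters, $37,757.80):
Base rate for M-325 is $1.21/liter.
Additional duty on M-325 from Ravador: +68.1% ad valorem. Applied ad valorem rate = 68.1%.
Duty = $37,757.80 × 68.1% + 710 × $1.21 = $26,572.16.
Line 2 (H-714, Ravador, 4,264 liters, $140,370.88):
Code H-714 is under a tariff-rate quota (threshold 1,970 liters). In-quota: 1,970 liters at 7%; over-quota: 2,294 liters at 14.5%.
Pro-rata value split: in-quota = $140,370.88 × 1,970/4,264 = $64,852.40; over-quota = $140,370.88 − $64,852.40 = $75,518.48.
In-quota duty = $64,852.40 × 7% = $4,539.67. Over-quota duty = $75,518.48 × 14.5% = $10,950.18.
Line duty = $4,539.67 + $10,950.18 = $15,489.85.
Total = $26,572.16 + $15,489.85 = $42,062.01.

$42,062.01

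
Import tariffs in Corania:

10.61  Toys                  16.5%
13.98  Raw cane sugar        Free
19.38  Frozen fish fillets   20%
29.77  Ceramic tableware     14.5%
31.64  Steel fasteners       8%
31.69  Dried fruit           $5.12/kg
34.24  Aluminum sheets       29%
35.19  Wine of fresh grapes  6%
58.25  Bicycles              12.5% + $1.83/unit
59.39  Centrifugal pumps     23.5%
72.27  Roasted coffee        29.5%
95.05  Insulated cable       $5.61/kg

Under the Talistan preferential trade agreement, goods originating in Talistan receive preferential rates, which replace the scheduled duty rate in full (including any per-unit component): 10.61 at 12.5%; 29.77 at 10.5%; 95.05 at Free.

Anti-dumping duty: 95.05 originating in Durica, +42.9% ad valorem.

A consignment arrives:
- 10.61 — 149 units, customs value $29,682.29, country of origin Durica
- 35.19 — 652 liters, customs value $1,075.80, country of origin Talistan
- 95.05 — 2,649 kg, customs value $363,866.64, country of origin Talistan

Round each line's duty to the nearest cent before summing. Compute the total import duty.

$4,962.13

Line 1 (10.61, Durica, 149 units, $29,682.29):
Base rate for 10.61 is 16.5%.
10.61 has an FTA preferential rate, but origin Durica is not Talistan; base rate stands.
Duty = $29,682.29 × 16.5% = $4,897.58.
Line 2 (35.19, Talistan, 652 liters, $1,075.80):
Base rate for 35.19 is 6%.
Origin Talistan is the FTA partner but 35.19 is not on the preference list; base rate stands.
Duty = $1,075.80 × 6% = $64.55.
Line 3 (95.05, Talistan, 2,649 kg, $363,866.64):
Base rate for 95.05 is $5.61/kg.
Origin Talistan qualifies under the Corania–Talistan agreement and 95.05 is covered: preferential rate Free applies instead.
The additional-duty order on 95.05 targets Durica, not Talistan; it does not apply.
Duty = $363,866.64 × 0% = $0.00.
Total = $4,897.58 + $64.55 + $0.00 = $4,962.13.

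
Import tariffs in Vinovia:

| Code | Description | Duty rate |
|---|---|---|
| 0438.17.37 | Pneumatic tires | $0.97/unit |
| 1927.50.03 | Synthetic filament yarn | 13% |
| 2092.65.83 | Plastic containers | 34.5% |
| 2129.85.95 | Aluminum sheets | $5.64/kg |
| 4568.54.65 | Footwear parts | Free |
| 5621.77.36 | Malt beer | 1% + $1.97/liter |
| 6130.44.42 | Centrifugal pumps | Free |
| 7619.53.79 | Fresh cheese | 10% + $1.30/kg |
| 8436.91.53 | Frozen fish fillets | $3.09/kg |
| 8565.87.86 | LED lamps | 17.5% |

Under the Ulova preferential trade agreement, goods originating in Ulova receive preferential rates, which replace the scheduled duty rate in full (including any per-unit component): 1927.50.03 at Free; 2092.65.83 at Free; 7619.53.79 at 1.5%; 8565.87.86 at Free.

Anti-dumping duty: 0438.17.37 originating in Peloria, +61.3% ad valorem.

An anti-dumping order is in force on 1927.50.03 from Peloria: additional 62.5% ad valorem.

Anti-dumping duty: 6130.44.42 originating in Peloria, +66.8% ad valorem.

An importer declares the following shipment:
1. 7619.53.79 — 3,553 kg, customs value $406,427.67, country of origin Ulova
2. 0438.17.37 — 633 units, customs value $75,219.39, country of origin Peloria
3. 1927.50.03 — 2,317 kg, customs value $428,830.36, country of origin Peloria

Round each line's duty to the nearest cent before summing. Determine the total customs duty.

Line 1 (7619.53.79, Ulova, 3,553 kg, $406,427.67):
Base rate for 7619.53.79 is 10% + $1.30/kg.
Origin Ulova qualifies under the Vinovia–Ulova agreement and 7619.53.79 is covered: preferential rate 1.5% applies instead.
Duty = $406,427.67 × 1.5% = $6,096.42.
Line 2 (0438.17.37, Peloria, 633 units, $75,219.39):
Base rate for 0438.17.37 is $0.97/unit.
Additional duty on 0438.17.37 from Peloria: +61.3% ad valorem. Applied ad valorem rate = 61.3%.
Duty = $75,219.39 × 61.3% + 633 × $0.97 = $46,723.50.
Line 3 (1927.50.03, Peloria, 2,317 kg, $428,830.36):
Base rate for 1927.50.03 is 13%.
1927.50.03 has an FTA preferential rate, but origin Peloria is not Ulova; base rate stands.
Additional duty on 1927.50.03 from Peloria: +62.5%. Applied ad valorem rate: 13% + 62.5% = 75.5%.
Duty = $428,830.36 × 75.5% = $323,766.92.
Total = $6,096.42 + $46,723.50 + $323,766.92 = $376,586.84.

$376,586.84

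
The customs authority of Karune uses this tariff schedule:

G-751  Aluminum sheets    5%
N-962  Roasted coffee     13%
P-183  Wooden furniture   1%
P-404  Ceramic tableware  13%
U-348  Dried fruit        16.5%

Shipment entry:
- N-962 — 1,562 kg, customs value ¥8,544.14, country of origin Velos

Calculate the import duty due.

¥1,110.74

Line 1 (N-962, Velos, 1,562 kg, ¥8,544.14):
Base rate for N-962 is 13%.
Duty = ¥8,544.14 × 13% = ¥1,110.74.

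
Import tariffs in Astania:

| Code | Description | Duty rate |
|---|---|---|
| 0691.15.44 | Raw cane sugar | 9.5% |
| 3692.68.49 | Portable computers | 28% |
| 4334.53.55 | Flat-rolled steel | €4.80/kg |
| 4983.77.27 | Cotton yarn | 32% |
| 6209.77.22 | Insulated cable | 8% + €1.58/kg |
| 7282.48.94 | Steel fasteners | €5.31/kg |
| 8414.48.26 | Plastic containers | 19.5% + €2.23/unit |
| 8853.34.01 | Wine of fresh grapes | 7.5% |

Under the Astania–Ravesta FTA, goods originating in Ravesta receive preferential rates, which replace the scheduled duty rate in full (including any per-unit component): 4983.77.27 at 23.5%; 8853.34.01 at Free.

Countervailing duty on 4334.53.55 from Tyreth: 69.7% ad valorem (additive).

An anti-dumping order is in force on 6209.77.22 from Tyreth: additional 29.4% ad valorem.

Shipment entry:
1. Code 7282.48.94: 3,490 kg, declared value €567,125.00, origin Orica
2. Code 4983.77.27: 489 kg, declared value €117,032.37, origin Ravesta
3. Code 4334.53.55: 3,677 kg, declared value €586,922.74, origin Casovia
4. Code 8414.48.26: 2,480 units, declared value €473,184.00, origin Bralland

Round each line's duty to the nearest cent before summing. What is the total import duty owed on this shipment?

€161,485.39

Line 1 (7282.48.94, Orica, 3,490 kg, €567,125.00):
Base rate for 7282.48.94 is €5.31/kg.
Duty = 3,490 × €5.31 = €18,531.90.
Line 2 (4983.77.27, Ravesta, 489 kg, €117,032.37):
Base rate for 4983.77.27 is 32%.
Origin Ravesta qualifies under the Astania–Ravesta agreement and 4983.77.27 is covered: preferential rate 23.5% applies instead.
Duty = €117,032.37 × 23.5% = €27,502.61.
Line 3 (4334.53.55, Casovia, 3,677 kg, €586,922.74):
Base rate for 4334.53.55 is €4.80/kg.
The additional-duty order on 4334.53.55 targets Tyreth, not Casovia; it does not apply.
Duty = 3,677 × €4.80 = €17,649.60.
Line 4 (8414.48.26, Bralland, 2,480 units, €473,184.00):
Base rate for 8414.48.26 is 19.5% + €2.23/unit.
Duty = €473,184.00 × 19.5% + 2,480 × €2.23 = €97,801.28.
Total = €18,531.90 + €27,502.61 + €17,649.60 + €97,801.28 = €161,485.39.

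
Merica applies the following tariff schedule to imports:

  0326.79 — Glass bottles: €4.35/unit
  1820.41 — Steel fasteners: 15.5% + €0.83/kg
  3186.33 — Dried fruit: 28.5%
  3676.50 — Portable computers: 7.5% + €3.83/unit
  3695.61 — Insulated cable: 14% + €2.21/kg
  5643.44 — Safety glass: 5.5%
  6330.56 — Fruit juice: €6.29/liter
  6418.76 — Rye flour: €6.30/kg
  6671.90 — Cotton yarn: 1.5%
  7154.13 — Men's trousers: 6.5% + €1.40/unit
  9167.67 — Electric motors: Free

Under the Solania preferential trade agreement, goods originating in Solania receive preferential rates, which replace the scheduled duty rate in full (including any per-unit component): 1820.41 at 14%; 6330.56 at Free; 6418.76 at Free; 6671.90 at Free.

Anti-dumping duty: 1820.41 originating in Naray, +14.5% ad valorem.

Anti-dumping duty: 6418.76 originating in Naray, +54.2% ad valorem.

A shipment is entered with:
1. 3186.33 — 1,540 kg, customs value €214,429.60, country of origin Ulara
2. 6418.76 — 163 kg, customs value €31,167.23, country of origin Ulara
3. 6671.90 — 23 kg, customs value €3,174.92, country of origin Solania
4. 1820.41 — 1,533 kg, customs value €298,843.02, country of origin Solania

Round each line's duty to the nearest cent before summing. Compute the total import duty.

€103,977.36

Line 1 (3186.33, Ulara, 1,540 kg, €214,429.60):
Base rate for 3186.33 is 28.5%.
Duty = €214,429.60 × 28.5% = €61,112.44.
Line 2 (6418.76, Ulara, 163 kg, €31,167.23):
Base rate for 6418.76 is €6.30/kg.
6418.76 has an FTA preferential rate, but origin Ulara is not Solania; base rate stands.
The additional-duty order on 6418.76 targets Naray, not Ulara; it does not apply.
Duty = 163 × €6.30 = €1,026.90.
Line 3 (6671.90, Solania, 23 kg, €3,174.92):
Base rate for 6671.90 is 1.5%.
Origin Solania qualifies under the Merica–Solania agreement and 6671.90 is covered: preferential rate Free applies instead.
Duty = €3,174.92 × 0% = €0.00.
Line 4 (1820.41, Solania, 1,533 kg, €298,843.02):
Base rate for 1820.41 is 15.5% + €0.83/kg.
Origin Solania qualifies under the Merica–Solania agreement and 1820.41 is covered: preferential rate 14% applies instead.
The additional-duty order on 1820.41 targets Naray, not Solania; it does not apply.
Duty = €298,843.02 × 14% = €41,838.02.
Total = €61,112.44 + €1,026.90 + €0.00 + €41,838.02 = €103,977.36.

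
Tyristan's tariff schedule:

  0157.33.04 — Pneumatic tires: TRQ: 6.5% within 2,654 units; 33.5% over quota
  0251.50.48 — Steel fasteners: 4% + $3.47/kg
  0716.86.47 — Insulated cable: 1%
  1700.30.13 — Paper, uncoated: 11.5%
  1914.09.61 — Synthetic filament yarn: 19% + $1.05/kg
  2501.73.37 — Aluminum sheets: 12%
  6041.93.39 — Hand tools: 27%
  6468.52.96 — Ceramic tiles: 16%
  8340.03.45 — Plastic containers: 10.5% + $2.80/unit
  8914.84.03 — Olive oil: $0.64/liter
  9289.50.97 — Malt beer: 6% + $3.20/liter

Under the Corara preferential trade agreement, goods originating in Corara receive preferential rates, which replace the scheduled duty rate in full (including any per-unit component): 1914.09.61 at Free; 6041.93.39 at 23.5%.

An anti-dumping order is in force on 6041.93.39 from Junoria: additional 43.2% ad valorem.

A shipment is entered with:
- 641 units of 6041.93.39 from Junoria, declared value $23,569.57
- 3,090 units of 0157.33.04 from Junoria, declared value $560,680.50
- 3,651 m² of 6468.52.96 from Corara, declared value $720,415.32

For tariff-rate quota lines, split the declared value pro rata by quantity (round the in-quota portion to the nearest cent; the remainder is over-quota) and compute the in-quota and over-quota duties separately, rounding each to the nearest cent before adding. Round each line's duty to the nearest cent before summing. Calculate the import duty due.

$189,616.82

Line 1 (6041.93.39, Junoria, 641 units, $23,569.57):
Base rate for 6041.93.39 is 27%.
6041.93.39 has an FTA preferential rate, but origin Junoria is not Corara; base rate stands.
Additional duty on 6041.93.39 from Junoria: +43.2%. Applied ad valorem rate: 27% + 43.2% = 70.2%.
Duty = $23,569.57 × 70.2% = $16,545.84.
Line 2 (0157.33.04, Junoria, 3,090 units, $560,680.50):
Code 0157.33.04 is under a tariff-rate quota (threshold 2,654 units). In-quota: 2,654 units at 6.5%; over-quota: 436 units at 33.5%.
Pro-rata value split: in-quota = $560,680.50 × 2,654/3,090 = $481,568.30; over-quota = $560,680.50 − $481,568.30 = $79,112.20.
In-quota duty = $481,568.30 × 6.5% = $31,301.94. Over-quota duty = $79,112.20 × 33.5% = $26,502.59.
Line duty = $31,301.94 + $26,502.59 = $57,804.53.
Line 3 (6468.52.96, Corara, 3,651 m², $720,415.32):
Base rate for 6468.52.96 is 16%.
Origin Corara is the FTA partner but 6468.52.96 is not on the preference list; base rate stands.
Duty = $720,415.32 × 16% = $115,266.45.
Total = $16,545.84 + $57,804.53 + $115,266.45 = $189,616.82.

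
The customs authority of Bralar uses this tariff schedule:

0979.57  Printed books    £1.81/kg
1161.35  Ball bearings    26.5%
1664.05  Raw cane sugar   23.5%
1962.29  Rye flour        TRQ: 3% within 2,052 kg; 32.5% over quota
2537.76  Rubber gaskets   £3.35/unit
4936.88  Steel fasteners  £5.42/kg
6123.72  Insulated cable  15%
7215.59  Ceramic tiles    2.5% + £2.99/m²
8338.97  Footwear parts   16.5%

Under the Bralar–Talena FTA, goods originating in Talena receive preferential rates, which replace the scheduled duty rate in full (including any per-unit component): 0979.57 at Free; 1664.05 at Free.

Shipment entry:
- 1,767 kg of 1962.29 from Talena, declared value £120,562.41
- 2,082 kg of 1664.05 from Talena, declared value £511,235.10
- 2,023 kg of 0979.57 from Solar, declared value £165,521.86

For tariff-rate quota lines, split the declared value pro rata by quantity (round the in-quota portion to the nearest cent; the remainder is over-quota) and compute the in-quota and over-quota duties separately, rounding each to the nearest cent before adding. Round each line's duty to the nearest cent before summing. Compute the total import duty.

£7,278.50

Line 1 (1962.29, Talena, 1,767 kg, £120,562.41):
Code 1962.29 is under a tariff-rate quota (threshold 2,052 kg). Quantity 1,767 kg is within the quota, so the in-quota rate 3% applies to the full value.
Duty = £120,562.41 × 3% = £3,616.87.
Line 2 (1664.05, Talena, 2,082 kg, £511,235.10):
Base rate for 1664.05 is 23.5%.
Origin Talena qualifies under the Bralar–Talena agreement and 1664.05 is covered: preferential rate Free applies instead.
Duty = £511,235.10 × 0% = £0.00.
Line 3 (0979.57, Solar, 2,023 kg, £165,521.86):
Base rate for 0979.57 is £1.81/kg.
0979.57 has an FTA preferential rate, but origin Solar is not Talena; base rate stands.
Duty = 2,023 × £1.81 = £3,661.63.
Total = £3,616.87 + £0.00 + £3,661.63 = £7,278.50.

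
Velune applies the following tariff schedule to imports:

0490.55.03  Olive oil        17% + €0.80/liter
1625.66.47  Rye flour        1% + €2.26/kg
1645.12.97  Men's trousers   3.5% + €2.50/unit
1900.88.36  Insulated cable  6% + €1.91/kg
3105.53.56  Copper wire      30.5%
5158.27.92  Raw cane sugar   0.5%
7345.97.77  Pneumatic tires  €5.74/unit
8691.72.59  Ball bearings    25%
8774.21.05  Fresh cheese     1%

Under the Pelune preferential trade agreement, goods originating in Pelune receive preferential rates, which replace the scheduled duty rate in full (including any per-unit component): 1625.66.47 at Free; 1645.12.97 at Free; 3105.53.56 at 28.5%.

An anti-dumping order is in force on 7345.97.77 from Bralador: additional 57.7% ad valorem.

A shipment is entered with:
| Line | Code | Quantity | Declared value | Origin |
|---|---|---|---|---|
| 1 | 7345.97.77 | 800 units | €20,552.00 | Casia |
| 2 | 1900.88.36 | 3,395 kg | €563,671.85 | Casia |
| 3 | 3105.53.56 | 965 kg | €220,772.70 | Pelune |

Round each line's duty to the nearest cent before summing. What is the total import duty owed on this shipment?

€107,816.98

Line 1 (7345.97.77, Casia, 800 units, €20,552.00):
Base rate for 7345.97.77 is €5.74/unit.
The additional-duty order on 7345.97.77 targets Bralador, not Casia; it does not apply.
Duty = 800 × €5.74 = €4,592.00.
Line 2 (1900.88.36, Casia, 3,395 kg, €563,671.85):
Base rate for 1900.88.36 is 6% + €1.91/kg.
Duty = €563,671.85 × 6% + 3,395 × €1.91 = €40,304.76.
Line 3 (3105.53.56, Pelune, 965 kg, €220,772.70):
Base rate for 3105.53.56 is 30.5%.
Origin Pelune qualifies under the Velune–Pelune agreement and 3105.53.56 is covered: preferential rate 28.5% applies instead.
Duty = €220,772.70 × 28.5% = €62,920.22.
Total = €4,592.00 + €40,304.76 + €62,920.22 = €107,816.98.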